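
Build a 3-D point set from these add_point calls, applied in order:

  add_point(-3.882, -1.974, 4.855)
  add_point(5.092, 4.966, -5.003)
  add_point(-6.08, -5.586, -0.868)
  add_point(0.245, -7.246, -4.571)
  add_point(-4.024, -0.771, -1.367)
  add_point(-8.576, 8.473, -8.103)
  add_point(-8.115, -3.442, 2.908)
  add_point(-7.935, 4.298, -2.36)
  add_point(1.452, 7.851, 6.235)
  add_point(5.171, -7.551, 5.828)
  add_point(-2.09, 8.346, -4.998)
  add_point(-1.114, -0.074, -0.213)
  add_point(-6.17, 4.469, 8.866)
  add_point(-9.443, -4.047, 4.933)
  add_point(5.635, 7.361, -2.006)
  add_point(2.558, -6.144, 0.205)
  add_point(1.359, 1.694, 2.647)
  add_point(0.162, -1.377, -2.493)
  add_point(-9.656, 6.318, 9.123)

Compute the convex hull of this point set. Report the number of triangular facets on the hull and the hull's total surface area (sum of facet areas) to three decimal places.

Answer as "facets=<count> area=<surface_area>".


11 of the 19 inputs are extreme points: [1, 2, 3, 5, 8, 9, 10, 12, 13, 14, 18].

Facet areas (half cross-product norm):
  f1: (p13, p9, p18) → 82.2583
  f2: (p13, p5, p18) → 93.9703
  f3: (p8, p9, p14) → 72.1409
  f4: (p8, p5, p18) → 95.3066
  f5: (p1, p9, p14) → 32.0431
  f6: (p3, p1, p9) → 75.2531
  f7: (p3, p1, p5) → 94.3166
  f8: (p12, p9, p18) → 11.2190
  f9: (p12, p8, p18) → 13.7370
  f10: (p12, p8, p9) → 68.3609
  f11: (p10, p8, p14) → 38.3892
  f12: (p10, p8, p5) → 30.9605
  f13: (p10, p1, p14) → 15.2329
  f14: (p10, p1, p5) → 16.2045
  f15: (p2, p13, p5) → 54.7376
  f16: (p2, p3, p5) → 59.8291
  f17: (p2, p13, p9) → 45.5303
  f18: (p2, p3, p9) → 43.1154
Σ area = 942.605

Euler characteristic 11−27+18 = 2 ✓

facets=18 area=942.605


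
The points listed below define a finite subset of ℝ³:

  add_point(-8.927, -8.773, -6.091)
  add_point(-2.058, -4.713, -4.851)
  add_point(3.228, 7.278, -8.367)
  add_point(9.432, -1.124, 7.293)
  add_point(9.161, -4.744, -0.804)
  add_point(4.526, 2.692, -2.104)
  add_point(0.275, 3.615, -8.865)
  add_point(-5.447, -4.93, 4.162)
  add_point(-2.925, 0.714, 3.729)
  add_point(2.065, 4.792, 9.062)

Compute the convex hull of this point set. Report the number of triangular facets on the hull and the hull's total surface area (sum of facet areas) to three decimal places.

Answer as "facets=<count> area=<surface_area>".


facets=12 area=754.892

8 of the 10 inputs are extreme points: [0, 2, 3, 4, 6, 7, 8, 9].

Triangle areas on the boundary:
  f1: (p9, p2, p3) → 83.8973
  f2: (p4, p2, p3) → 67.6055
  f3: (p7, p9, p3) → 63.3417
  f4: (p7, p4, p0) → 88.6399
  f5: (p7, p4, p3) → 66.1083
  f6: (p8, p9, p2) → 62.9524
  f7: (p8, p7, p0) → 33.1356
  f8: (p8, p7, p9) → 19.8666
  f9: (p6, p4, p0) → 112.4879
  f10: (p6, p4, p2) → 34.5914
  f11: (p6, p8, p0) → 91.5337
  f12: (p6, p8, p2) → 30.7313
Σ area = 754.892

Check V−E+F: 8 − 18 + 12 = 2.


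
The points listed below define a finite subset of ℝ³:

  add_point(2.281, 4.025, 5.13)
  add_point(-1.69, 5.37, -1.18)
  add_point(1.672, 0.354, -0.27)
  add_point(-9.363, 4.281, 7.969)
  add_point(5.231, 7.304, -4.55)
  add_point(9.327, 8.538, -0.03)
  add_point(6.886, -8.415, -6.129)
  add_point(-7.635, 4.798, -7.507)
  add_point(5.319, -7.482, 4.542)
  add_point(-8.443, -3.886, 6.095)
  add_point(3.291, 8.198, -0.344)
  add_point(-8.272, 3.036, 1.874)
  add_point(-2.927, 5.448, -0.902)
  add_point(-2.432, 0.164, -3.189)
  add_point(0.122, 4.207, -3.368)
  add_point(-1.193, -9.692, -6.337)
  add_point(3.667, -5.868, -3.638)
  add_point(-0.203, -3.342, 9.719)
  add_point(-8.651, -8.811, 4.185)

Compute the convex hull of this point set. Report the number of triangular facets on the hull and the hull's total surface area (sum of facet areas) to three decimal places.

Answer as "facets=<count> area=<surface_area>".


facets=20 area=1096.527

12 of the 19 inputs are extreme points: [0, 3, 4, 5, 6, 7, 8, 9, 10, 15, 17, 18].

Triangle areas on the boundary:
  f1: (p10, p5, p3) → 28.8219
  f2: (p10, p7, p3) → 95.0039
  f3: (p4, p10, p5) → 13.3587
  f4: (p4, p10, p7) → 31.2741
  f5: (p17, p8, p5) → 73.2002
  f6: (p6, p8, p5) → 90.5538
  f7: (p6, p8, p15) → 44.0456
  f8: (p6, p4, p5) → 48.4307
  f9: (p6, p7, p15) → 62.8172
  f10: (p6, p4, p7) → 106.1130
  f11: (p0, p5, p3) → 34.4977
  f12: (p0, p17, p3) → 50.2673
  f13: (p0, p17, p5) → 24.1692
  f14: (p18, p8, p15) → 75.9558
  f15: (p18, p17, p8) → 49.4887
  f16: (p18, p7, p3) → 102.9524
  f17: (p18, p7, p15) → 99.8725
  f18: (p9, p17, p3) → 37.9658
  f19: (p9, p18, p3) → 4.5823
  f20: (p9, p18, p17) → 23.1561
Σ area = 1096.527

Euler characteristic 12−30+20 = 2 ✓


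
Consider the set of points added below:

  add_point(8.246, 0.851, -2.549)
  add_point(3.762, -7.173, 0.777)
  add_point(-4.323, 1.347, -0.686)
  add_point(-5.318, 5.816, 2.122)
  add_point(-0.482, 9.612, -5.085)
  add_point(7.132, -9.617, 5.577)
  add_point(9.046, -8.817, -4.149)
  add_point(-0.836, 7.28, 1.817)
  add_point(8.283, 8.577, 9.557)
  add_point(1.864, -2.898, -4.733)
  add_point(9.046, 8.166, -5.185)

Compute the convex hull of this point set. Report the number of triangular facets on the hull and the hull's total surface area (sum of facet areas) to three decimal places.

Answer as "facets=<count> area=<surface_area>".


Hull vertices (9/11): indices [1, 2, 3, 4, 5, 6, 8, 9, 10].

Per-facet area ½‖(b−a)×(c−a)‖:
  f1: (p8, p10, p6) → 125.5625
  f2: (p5, p8, p3) → 138.9204
  f3: (p5, p8, p6) → 92.1321
  f4: (p4, p8, p3) → 73.7071
  f5: (p4, p8, p10) → 71.0082
  f6: (p1, p5, p6) → 23.5189
  f7: (p2, p4, p3) → 25.1161
  f8: (p2, p5, p3) → 40.4714
  f9: (p2, p1, p5) → 25.5962
  f10: (p9, p10, p6) → 61.1286
  f11: (p9, p4, p10) → 57.9360
  f12: (p9, p2, p4) → 43.0151
  f13: (p9, p1, p6) → 26.2944
  f14: (p9, p2, p1) → 30.5732
Σ area = 834.980

Euler characteristic 9−21+14 = 2 ✓

facets=14 area=834.980


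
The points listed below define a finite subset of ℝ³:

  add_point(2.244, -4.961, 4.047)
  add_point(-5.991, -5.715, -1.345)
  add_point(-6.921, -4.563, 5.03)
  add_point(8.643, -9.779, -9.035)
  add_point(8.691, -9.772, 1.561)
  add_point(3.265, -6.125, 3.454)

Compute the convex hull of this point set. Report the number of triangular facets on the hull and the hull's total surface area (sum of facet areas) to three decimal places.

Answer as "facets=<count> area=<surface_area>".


Points on the hull: [0, 1, 2, 3, 4] (5 of 6).

Per-facet area ½‖(b−a)×(c−a)‖:
  f1: (p0, p4, p2) → 22.4108
  f2: (p0, p3, p4) → 42.6612
  f3: (p1, p4, p2) → 50.7438
  f4: (p1, p3, p4) → 80.6359
  f5: (p1, p0, p2) → 29.2125
  f6: (p1, p0, p3) → 74.9507
Σ area = 300.615

Euler characteristic 5−9+6 = 2 ✓

facets=6 area=300.615


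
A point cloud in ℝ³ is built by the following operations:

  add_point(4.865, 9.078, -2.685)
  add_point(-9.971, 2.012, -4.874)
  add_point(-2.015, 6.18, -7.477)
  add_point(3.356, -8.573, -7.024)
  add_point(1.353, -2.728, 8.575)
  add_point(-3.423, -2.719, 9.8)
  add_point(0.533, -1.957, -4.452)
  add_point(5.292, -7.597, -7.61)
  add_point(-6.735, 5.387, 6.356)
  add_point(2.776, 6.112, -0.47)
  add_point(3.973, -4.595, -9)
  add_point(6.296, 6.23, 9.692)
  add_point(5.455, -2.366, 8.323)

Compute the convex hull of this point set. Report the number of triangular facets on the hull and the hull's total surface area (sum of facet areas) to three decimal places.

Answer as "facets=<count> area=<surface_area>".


11 of the 13 inputs are extreme points: [0, 1, 2, 3, 4, 5, 7, 8, 10, 11, 12].

Facet areas (half cross-product norm):
  f1: (p5, p3, p1) → 133.5818
  f2: (p8, p5, p1) → 56.1600
  f3: (p8, p5, p11) → 58.7289
  f4: (p8, p0, p11) → 81.1809
  f5: (p12, p5, p11) → 39.1534
  f6: (p2, p8, p1) → 56.6301
  f7: (p2, p8, p0) → 62.9843
  f8: (p7, p0, p11) → 110.9581
  f9: (p7, p12, p11) → 65.2502
  f10: (p7, p12, p3) → 18.7304
  f11: (p4, p5, p3) → 38.7890
  f12: (p4, p12, p3) → 34.2449
  f13: (p4, p12, p5) → 2.1166
  f14: (p10, p2, p0) → 55.0767
  f15: (p10, p7, p0) → 21.9116
  f16: (p10, p7, p3) → 3.9547
  f17: (p10, p3, p1) → 35.4946
  f18: (p10, p2, p1) → 57.9784
Σ area = 932.925

Check V−E+F: 11 − 27 + 18 = 2.

facets=18 area=932.925


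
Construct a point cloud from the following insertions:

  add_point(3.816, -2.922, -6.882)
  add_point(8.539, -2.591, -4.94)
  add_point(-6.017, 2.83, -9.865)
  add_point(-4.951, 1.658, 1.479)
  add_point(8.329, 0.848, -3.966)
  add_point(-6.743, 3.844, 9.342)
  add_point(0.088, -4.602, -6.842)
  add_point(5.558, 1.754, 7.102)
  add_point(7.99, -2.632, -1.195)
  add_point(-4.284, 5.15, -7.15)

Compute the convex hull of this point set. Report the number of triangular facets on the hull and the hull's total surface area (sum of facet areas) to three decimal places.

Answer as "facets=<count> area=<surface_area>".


facets=14 area=587.454

Hull vertices (9/10): indices [0, 1, 2, 4, 5, 6, 7, 8, 9].

Triangle areas on the boundary:
  f1: (p7, p9, p5) → 100.9936
  f2: (p7, p4, p9) → 78.3900
  f3: (p2, p6, p5) → 94.2481
  f4: (p2, p9, p5) → 27.3986
  f5: (p2, p4, p1) → 27.9201
  f6: (p2, p4, p9) → 25.1840
  f7: (p8, p6, p1) → 16.7878
  f8: (p8, p4, p1) → 6.5299
  f9: (p8, p7, p4) → 21.1994
  f10: (p8, p6, p5) → 92.7238
  f11: (p8, p7, p5) → 54.2653
  f12: (p0, p6, p1) → 5.2634
  f13: (p0, p2, p1) → 16.5706
  f14: (p0, p2, p6) → 19.9788
Σ area = 587.454

Euler: V−E+F = 9−21+14 = 2.


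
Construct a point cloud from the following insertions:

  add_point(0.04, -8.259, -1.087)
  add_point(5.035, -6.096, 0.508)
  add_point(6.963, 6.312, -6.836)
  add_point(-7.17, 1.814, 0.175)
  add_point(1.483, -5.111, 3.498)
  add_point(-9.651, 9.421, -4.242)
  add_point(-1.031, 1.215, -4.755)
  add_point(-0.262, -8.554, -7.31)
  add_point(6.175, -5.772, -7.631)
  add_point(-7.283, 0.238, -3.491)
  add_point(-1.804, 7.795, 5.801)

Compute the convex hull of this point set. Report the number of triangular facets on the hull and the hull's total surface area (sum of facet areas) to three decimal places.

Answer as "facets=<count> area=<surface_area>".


facets=16 area=748.070

Extreme-point indices: [0, 1, 2, 3, 4, 5, 7, 8, 9, 10] — 10 of 11 on the boundary.

Triangle areas on the boundary:
  f1: (p7, p2, p5) → 136.6431
  f2: (p10, p2, p5) → 95.2764
  f3: (p1, p10, p2) → 102.6955
  f4: (p3, p10, p5) → 44.6751
  f5: (p8, p7, p2) → 38.0137
  f6: (p8, p1, p2) → 49.9003
  f7: (p8, p1, p7) → 28.3538
  f8: (p9, p7, p5) → 31.0132
  f9: (p9, p3, p5) → 18.1043
  f10: (p0, p1, p7) → 16.6276
  f11: (p0, p9, p7) → 35.0174
  f12: (p0, p9, p3) → 22.8210
  f13: (p4, p3, p10) → 55.4952
  f14: (p4, p0, p3) → 33.1083
  f15: (p4, p1, p10) → 28.0046
  f16: (p4, p0, p1) → 12.3206
Σ area = 748.070

Euler characteristic 10−24+16 = 2 ✓


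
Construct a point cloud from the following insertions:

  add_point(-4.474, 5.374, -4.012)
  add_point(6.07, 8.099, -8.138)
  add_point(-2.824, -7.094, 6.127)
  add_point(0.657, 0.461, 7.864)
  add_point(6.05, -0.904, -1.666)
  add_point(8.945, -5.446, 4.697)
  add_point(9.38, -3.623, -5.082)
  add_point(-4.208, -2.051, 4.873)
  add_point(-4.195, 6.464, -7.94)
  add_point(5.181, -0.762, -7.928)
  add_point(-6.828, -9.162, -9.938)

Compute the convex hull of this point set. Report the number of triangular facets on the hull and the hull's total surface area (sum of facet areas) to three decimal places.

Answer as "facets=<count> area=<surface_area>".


Extreme-point indices: [0, 1, 2, 3, 5, 6, 7, 8, 9, 10] — 10 of 11 on the boundary.

Area of each hull facet:
  f1: (p8, p1, p10) → 78.8173
  f2: (p9, p6, p10) → 39.9694
  f3: (p9, p1, p10) → 50.4769
  f4: (p9, p1, p6) → 23.4403
  f5: (p5, p6, p10) → 87.3262
  f6: (p5, p1, p6) → 57.3437
  f7: (p5, p3, p1) → 95.5338
  f8: (p0, p3, p1) → 80.4738
  f9: (p0, p8, p1) → 21.0656
  f10: (p0, p8, p10) → 32.2509
  f11: (p2, p5, p10) → 98.9014
  f12: (p2, p5, p3) → 44.0215
  f13: (p7, p0, p3) → 35.8348
  f14: (p7, p2, p3) → 16.7401
  f15: (p7, p0, p10) → 87.7661
  f16: (p7, p2, p10) → 44.2105
Σ area = 894.172

Euler: V−E+F = 10−24+16 = 2.

facets=16 area=894.172


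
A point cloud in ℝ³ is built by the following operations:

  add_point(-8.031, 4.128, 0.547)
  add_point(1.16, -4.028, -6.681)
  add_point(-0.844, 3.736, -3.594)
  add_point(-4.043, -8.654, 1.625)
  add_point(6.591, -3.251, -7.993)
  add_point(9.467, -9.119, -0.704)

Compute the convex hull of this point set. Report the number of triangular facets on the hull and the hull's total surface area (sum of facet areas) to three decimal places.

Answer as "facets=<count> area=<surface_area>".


Hull vertices (6/6): indices [0, 1, 2, 3, 4, 5].

Triangle areas on the boundary:
  f1: (p3, p5, p0) → 87.5618
  f2: (p2, p5, p0) → 60.8050
  f3: (p2, p4, p5) → 52.2288
  f4: (p1, p3, p0) → 68.8382
  f5: (p1, p2, p0) → 32.3139
  f6: (p1, p2, p4) → 23.8220
  f7: (p1, p3, p5) → 60.0992
  f8: (p1, p4, p5) → 27.6011
Σ area = 413.270

Euler characteristic 6−12+8 = 2 ✓

facets=8 area=413.270


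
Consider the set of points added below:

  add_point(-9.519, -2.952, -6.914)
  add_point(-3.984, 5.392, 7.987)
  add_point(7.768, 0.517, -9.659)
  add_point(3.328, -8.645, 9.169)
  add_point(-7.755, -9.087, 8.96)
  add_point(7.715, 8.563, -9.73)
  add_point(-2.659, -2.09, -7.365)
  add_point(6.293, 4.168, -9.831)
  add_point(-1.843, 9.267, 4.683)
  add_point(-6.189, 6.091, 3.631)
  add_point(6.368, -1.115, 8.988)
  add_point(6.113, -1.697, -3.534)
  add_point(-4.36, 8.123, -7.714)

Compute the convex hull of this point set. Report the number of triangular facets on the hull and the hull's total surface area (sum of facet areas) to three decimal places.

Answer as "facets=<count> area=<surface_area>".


Points on the hull: [0, 1, 2, 3, 4, 5, 6, 7, 8, 9, 10, 12] (12 of 13).

Per-facet area ½‖(b−a)×(c−a)‖:
  f1: (p4, p3, p0) → 94.3677
  f2: (p6, p2, p0) → 7.0982
  f3: (p6, p3, p0) → 63.4923
  f4: (p6, p3, p2) → 103.0564
  f5: (p10, p3, p2) → 75.5786
  f6: (p10, p4, p3) → 41.0852
  f7: (p9, p4, p0) → 107.0772
  f8: (p9, p12, p0) → 68.4343
  f9: (p9, p12, p8) → 31.9785
  f10: (p5, p12, p8) → 77.7413
  f11: (p5, p10, p2) → 75.1755
  f12: (p5, p10, p8) → 119.8727
  f13: (p1, p10, p8) → 33.7359
  f14: (p1, p10, p4) → 87.5818
  f15: (p1, p9, p8) → 12.1352
  f16: (p1, p9, p4) → 36.8511
  f17: (p7, p2, p0) → 34.6183
  f18: (p7, p5, p2) → 5.8644
  f19: (p7, p12, p0) → 70.4707
  f20: (p7, p5, p12) → 26.6756
Σ area = 1172.891

Euler: V−E+F = 12−30+20 = 2.

facets=20 area=1172.891


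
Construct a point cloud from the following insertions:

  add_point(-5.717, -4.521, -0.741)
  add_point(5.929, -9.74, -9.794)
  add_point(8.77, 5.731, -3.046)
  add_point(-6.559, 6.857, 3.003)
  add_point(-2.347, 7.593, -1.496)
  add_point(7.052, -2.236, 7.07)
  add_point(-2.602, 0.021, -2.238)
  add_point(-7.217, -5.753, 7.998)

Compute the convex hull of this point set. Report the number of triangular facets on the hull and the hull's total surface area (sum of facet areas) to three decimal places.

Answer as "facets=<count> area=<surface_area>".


7 of the 8 inputs are extreme points: [0, 1, 2, 3, 4, 5, 7].

Area of each hull facet:
  f1: (p4, p1, p2) → 97.2967
  f2: (p5, p1, p7) → 135.4932
  f3: (p5, p1, p2) → 107.0678
  f4: (p0, p1, p7) → 53.6005
  f5: (p0, p4, p1) → 98.1757
  f6: (p3, p4, p2) → 23.6563
  f7: (p3, p5, p2) → 99.8403
  f8: (p3, p5, p7) → 95.6240
  f9: (p3, p0, p7) → 52.8113
  f10: (p3, p0, p4) → 36.7769
Σ area = 800.343

Euler: V−E+F = 7−15+10 = 2.

facets=10 area=800.343


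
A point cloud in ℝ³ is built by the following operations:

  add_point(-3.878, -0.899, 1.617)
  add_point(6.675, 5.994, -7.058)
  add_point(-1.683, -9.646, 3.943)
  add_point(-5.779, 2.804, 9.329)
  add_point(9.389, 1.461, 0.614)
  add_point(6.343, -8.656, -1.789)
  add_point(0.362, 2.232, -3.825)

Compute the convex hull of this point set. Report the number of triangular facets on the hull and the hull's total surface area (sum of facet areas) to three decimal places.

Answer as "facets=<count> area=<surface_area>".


Hull vertices (7/7): indices [0, 1, 2, 3, 4, 5, 6].

Per-facet area ½‖(b−a)×(c−a)‖:
  f1: (p2, p4, p3) → 107.2205
  f2: (p1, p4, p3) → 81.1271
  f3: (p5, p2, p4) → 52.6959
  f4: (p5, p1, p4) → 49.5498
  f5: (p0, p2, p3) → 39.7326
  f6: (p6, p1, p3) → 42.8413
  f7: (p6, p0, p3) → 27.0686
  f8: (p6, p5, p1) → 50.2962
  f9: (p6, p5, p2) → 61.0670
  f10: (p6, p0, p2) → 31.7554
Σ area = 543.354

Euler characteristic 7−15+10 = 2 ✓

facets=10 area=543.354


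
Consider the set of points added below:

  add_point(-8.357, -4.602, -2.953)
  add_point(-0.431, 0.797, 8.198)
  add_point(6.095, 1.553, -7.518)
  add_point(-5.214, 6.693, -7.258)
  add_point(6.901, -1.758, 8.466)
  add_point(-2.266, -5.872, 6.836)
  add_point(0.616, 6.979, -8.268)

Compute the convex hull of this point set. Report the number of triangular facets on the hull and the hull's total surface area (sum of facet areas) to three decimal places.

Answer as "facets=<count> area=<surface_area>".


facets=10 area=607.266

7 of the 7 inputs are extreme points: [0, 1, 2, 3, 4, 5, 6].

Triangle areas on the boundary:
  f1: (p2, p6, p4) → 60.9324
  f2: (p2, p5, p0) → 93.1909
  f3: (p2, p5, p4) → 82.5878
  f4: (p1, p5, p0) → 40.0904
  f5: (p1, p6, p4) → 68.1555
  f6: (p1, p5, p4) → 27.3372
  f7: (p3, p1, p0) → 89.8710
  f8: (p3, p1, p6) → 50.7279
  f9: (p3, p2, p0) → 76.8504
  f10: (p3, p2, p6) → 17.5224
Σ area = 607.266

Euler characteristic 7−15+10 = 2 ✓


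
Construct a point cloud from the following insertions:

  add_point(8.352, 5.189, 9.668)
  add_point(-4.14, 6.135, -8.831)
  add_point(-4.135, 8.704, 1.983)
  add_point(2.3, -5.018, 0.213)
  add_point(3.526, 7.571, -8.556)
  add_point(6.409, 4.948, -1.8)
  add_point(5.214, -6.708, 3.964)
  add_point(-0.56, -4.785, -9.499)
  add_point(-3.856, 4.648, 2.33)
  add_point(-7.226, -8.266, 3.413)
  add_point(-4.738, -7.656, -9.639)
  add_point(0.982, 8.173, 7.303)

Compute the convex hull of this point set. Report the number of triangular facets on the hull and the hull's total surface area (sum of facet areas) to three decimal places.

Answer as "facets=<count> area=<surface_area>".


10 of the 12 inputs are extreme points: [0, 1, 2, 4, 5, 6, 7, 9, 10, 11].

Per-facet area ½‖(b−a)×(c−a)‖:
  f1: (p11, p0, p9) → 77.2138
  f2: (p11, p2, p9) → 64.0445
  f3: (p11, p4, p0) → 66.1249
  f4: (p11, p4, p2) → 47.7055
  f5: (p6, p0, p9) → 79.4960
  f6: (p6, p10, p9) → 82.5396
  f7: (p1, p2, p9) → 95.1559
  f8: (p1, p10, p9) → 91.9599
  f9: (p1, p4, p2) → 43.2420
  f10: (p5, p4, p0) → 18.9499
  f11: (p5, p6, p0) → 69.5726
  f12: (p7, p6, p10) → 36.0354
  f13: (p7, p1, p10) → 28.0001
  f14: (p7, p1, p4) → 44.5433
  f15: (p7, p5, p4) → 50.3841
  f16: (p7, p5, p6) → 84.4851
Σ area = 979.453

Check V−E+F: 10 − 24 + 16 = 2.

facets=16 area=979.453


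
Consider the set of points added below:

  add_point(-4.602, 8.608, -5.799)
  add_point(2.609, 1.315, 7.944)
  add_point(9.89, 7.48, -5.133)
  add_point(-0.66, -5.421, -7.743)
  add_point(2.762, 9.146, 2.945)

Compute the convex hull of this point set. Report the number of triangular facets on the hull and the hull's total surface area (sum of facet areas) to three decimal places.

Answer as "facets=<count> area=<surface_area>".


Points on the hull: [0, 1, 2, 3, 4] (5 of 5).

Facet areas (half cross-product norm):
  f1: (p3, p2, p0) → 100.7814
  f2: (p1, p3, p0) → 114.8195
  f3: (p1, p3, p2) → 122.0890
  f4: (p4, p2, p0) → 61.6489
  f5: (p4, p1, p0) → 49.5878
  f6: (p4, p1, p2) → 48.6112
Σ area = 497.538

Euler characteristic 5−9+6 = 2 ✓

facets=6 area=497.538


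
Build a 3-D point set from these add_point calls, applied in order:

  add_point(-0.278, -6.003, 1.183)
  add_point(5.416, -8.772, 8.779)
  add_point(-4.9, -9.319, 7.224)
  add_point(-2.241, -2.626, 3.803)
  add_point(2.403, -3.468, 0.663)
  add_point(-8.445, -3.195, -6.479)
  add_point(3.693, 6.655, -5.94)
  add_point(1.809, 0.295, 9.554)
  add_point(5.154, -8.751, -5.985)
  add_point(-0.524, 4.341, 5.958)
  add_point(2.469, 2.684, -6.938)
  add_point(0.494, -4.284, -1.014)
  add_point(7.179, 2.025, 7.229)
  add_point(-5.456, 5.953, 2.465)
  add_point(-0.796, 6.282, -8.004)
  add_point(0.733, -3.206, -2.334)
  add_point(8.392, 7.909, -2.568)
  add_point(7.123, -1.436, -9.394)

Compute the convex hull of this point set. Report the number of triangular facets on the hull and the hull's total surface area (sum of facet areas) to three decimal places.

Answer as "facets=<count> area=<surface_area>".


Hull vertices (12/18): indices [1, 2, 5, 6, 7, 8, 9, 12, 13, 14, 16, 17].

Facet areas (half cross-product norm):
  f1: (p14, p17, p5) → 68.1956
  f2: (p8, p17, p5) → 60.5537
  f3: (p8, p2, p5) → 104.2395
  f4: (p8, p1, p17) → 56.0132
  f5: (p8, p1, p2) → 76.0574
  f6: (p6, p17, p16) → 27.7960
  f7: (p6, p14, p16) → 3.4048
  f8: (p6, p14, p17) → 23.2450
  f9: (p13, p14, p16) → 61.5272
  f10: (p13, p2, p5) → 93.6826
  f11: (p13, p14, p5) → 64.8140
  f12: (p12, p17, p16) → 66.6959
  f13: (p12, p1, p17) → 93.6231
  f14: (p9, p13, p16) → 39.9408
  f15: (p9, p12, p16) → 46.0393
  f16: (p7, p13, p2) → 69.2387
  f17: (p7, p9, p13) → 10.2912
  f18: (p7, p1, p2) → 48.7183
  f19: (p7, p12, p1) → 29.7400
  f20: (p7, p9, p12) → 17.9283
Σ area = 1061.744

Euler: V−E+F = 12−30+20 = 2.

facets=20 area=1061.744


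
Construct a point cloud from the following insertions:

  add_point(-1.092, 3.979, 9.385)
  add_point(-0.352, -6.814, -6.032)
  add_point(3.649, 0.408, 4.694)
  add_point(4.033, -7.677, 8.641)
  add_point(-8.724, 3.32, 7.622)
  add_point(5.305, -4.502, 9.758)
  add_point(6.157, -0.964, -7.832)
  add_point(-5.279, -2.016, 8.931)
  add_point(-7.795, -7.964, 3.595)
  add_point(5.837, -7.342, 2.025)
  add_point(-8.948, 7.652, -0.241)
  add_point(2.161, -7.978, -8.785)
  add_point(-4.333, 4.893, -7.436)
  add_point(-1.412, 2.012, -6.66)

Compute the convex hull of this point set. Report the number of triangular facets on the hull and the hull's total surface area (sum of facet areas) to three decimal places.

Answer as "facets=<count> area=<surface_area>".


12 of the 14 inputs are extreme points: [0, 2, 3, 4, 5, 6, 7, 8, 9, 10, 11, 12].

Per-facet area ½‖(b−a)×(c−a)‖:
  f1: (p12, p11, p6) → 48.8553
  f2: (p12, p8, p10) → 71.6515
  f3: (p12, p8, p11) → 107.5477
  f4: (p0, p12, p10) → 57.0531
  f5: (p0, p12, p6) → 101.8037
  f6: (p9, p11, p6) → 44.0826
  f7: (p9, p5, p6) → 38.7420
  f8: (p2, p5, p6) → 38.4213
  f9: (p2, p0, p6) → 30.5786
  f10: (p2, p0, p5) → 27.3946
  f11: (p7, p0, p5) → 37.0612
  f12: (p3, p9, p5) → 12.1861
  f13: (p3, p7, p5) → 19.3453
  f14: (p3, p7, p8) → 45.2817
  f15: (p3, p8, p11) → 98.3613
  f16: (p3, p9, p11) → 22.2578
  f17: (p4, p0, p10) → 34.7174
  f18: (p4, p7, p0) → 22.1887
  f19: (p4, p8, p10) → 53.2491
  f20: (p4, p7, p8) → 25.9456
Σ area = 936.725

Euler: V−E+F = 12−30+20 = 2.

facets=20 area=936.725


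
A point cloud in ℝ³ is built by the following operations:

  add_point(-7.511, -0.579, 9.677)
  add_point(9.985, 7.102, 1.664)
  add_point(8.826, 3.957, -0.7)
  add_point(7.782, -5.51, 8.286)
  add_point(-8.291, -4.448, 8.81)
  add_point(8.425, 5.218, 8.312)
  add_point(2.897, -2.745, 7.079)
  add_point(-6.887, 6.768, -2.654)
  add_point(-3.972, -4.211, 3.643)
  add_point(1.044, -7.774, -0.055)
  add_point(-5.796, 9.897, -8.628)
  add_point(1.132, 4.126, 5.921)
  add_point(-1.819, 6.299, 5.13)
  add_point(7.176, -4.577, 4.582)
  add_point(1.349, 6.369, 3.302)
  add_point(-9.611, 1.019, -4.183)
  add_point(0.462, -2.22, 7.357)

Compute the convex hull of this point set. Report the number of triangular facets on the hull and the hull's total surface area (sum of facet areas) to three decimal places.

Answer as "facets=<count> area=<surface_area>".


Hull vertices (12/17): indices [0, 1, 2, 3, 4, 5, 7, 9, 10, 12, 13, 15].

Facet areas (half cross-product norm):
  f1: (p10, p9, p15) → 71.4296
  f2: (p4, p9, p15) → 84.0648
  f3: (p4, p0, p15) → 28.2609
  f4: (p4, p3, p9) → 72.2627
  f5: (p4, p3, p0) → 32.3181
  f6: (p13, p3, p9) → 13.3808
  f7: (p5, p3, p1) → 36.5825
  f8: (p5, p3, p0) → 83.9460
  f9: (p2, p10, p1) → 35.2081
  f10: (p2, p10, p9) → 122.9108
  f11: (p2, p13, p9) → 41.8480
  f12: (p2, p3, p1) → 26.4083
  f13: (p2, p13, p3) → 14.5231
  f14: (p12, p5, p0) → 50.8485
  f15: (p12, p10, p1) → 91.0054
  f16: (p12, p5, p1) → 38.0147
  f17: (p7, p12, p0) → 46.3330
  f18: (p7, p12, p10) → 23.6408
  f19: (p7, p0, p15) → 45.2977
  f20: (p7, p10, p15) → 21.5524
Σ area = 979.836

Euler: V−E+F = 12−30+20 = 2.

facets=20 area=979.836


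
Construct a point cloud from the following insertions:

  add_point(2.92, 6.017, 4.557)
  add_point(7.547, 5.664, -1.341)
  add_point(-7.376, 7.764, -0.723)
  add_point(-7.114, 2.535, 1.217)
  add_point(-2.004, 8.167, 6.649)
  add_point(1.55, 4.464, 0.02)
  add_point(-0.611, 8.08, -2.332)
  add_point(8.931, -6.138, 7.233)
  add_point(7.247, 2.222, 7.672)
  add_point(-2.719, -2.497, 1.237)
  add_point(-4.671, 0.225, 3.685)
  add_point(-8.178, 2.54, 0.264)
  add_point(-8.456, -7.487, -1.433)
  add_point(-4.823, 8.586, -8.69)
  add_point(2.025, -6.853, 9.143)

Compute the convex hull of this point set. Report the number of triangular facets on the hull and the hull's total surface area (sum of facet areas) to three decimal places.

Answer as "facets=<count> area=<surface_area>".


11 of the 15 inputs are extreme points: [1, 2, 4, 6, 7, 8, 10, 11, 12, 13, 14].

Per-facet area ½‖(b−a)×(c−a)‖:
  f1: (p14, p7, p12) → 46.7605
  f2: (p1, p7, p12) → 136.5915
  f3: (p1, p13, p12) → 129.2497
  f4: (p2, p4, p13) → 31.2024
  f5: (p10, p14, p12) → 55.8348
  f6: (p10, p4, p14) → 48.3685
  f7: (p8, p14, p7) → 30.5730
  f8: (p8, p4, p14) → 58.2749
  f9: (p8, p1, p7) → 39.3788
  f10: (p8, p1, p4) → 51.5756
  f11: (p6, p4, p13) → 23.4817
  f12: (p6, p1, p13) → 25.1602
  f13: (p6, p1, p4) → 38.9033
  f14: (p11, p10, p12) → 26.3099
  f15: (p11, p13, p12) → 52.6706
  f16: (p11, p2, p13) → 21.4535
  f17: (p11, p2, p4) → 24.5418
  f18: (p11, p10, p4) → 24.0705
Σ area = 864.401

Euler: V−E+F = 11−27+18 = 2.

facets=18 area=864.401


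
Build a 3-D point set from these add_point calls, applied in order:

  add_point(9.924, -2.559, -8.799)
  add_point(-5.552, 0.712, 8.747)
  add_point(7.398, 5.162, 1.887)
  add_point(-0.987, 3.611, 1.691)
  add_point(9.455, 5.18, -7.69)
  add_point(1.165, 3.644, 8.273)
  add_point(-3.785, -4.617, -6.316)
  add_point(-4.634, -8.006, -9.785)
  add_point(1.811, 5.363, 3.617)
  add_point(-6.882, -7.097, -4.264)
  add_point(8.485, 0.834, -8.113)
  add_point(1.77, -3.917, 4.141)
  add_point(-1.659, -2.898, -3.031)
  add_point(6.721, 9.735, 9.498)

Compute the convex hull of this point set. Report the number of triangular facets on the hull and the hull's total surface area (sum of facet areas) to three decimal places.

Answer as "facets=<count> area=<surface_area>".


Hull vertices (10/14): indices [0, 1, 3, 4, 5, 6, 7, 9, 11, 13].

Facet areas (half cross-product norm):
  f1: (p11, p13, p0) → 118.7228
  f2: (p11, p7, p9) → 34.5238
  f3: (p11, p7, p0) → 105.2935
  f4: (p1, p11, p9) → 60.9922
  f5: (p1, p3, p9) → 59.9099
  f6: (p1, p3, p13) → 55.8382
  f7: (p6, p7, p9) → 10.8203
  f8: (p6, p3, p9) → 25.6242
  f9: (p4, p7, p0) → 58.2103
  f10: (p4, p6, p7) → 35.5224
  f11: (p4, p6, p3) → 81.8081
  f12: (p4, p13, p0) → 64.7351
  f13: (p4, p3, p13) → 88.3319
  f14: (p5, p11, p13) → 26.9377
  f15: (p5, p1, p13) → 13.8406
  f16: (p5, p1, p11) → 30.6741
Σ area = 871.785

Euler characteristic 10−24+16 = 2 ✓

facets=16 area=871.785


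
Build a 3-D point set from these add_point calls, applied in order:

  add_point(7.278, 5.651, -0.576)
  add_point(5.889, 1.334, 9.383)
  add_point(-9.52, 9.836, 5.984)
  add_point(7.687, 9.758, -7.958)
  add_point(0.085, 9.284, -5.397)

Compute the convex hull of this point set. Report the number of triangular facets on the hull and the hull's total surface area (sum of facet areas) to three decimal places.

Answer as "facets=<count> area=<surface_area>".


Hull vertices (5/5): indices [0, 1, 2, 3, 4].

Per-facet area ½‖(b−a)×(c−a)‖:
  f1: (p1, p3, p2) → 165.7320
  f2: (p0, p1, p3) → 5.8163
  f3: (p4, p3, p2) → 31.4523
  f4: (p4, p0, p3) → 31.7991
  f5: (p4, p1, p2) → 120.7811
  f6: (p4, p0, p1) → 43.8039
Σ area = 399.385

Euler: V−E+F = 5−9+6 = 2.

facets=6 area=399.385


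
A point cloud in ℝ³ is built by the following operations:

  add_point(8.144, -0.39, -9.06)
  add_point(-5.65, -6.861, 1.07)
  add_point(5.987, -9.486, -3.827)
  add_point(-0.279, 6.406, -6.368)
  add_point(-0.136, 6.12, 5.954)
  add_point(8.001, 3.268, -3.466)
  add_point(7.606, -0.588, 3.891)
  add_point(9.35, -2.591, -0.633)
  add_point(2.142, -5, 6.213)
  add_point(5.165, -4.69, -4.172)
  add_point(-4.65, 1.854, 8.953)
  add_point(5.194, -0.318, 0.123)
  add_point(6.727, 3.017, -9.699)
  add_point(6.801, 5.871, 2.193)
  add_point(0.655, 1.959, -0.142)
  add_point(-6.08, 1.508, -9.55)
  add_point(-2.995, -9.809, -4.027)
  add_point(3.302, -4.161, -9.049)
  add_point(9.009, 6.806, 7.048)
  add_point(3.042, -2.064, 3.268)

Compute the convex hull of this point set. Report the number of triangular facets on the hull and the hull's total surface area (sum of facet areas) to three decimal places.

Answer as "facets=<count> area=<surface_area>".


Extreme-point indices: [0, 1, 2, 3, 4, 6, 7, 8, 10, 12, 15, 16, 17, 18] — 14 of 20 on the boundary.

Area of each hull facet:
  f1: (p0, p18, p7) → 48.7171
  f2: (p1, p16, p15) → 41.3315
  f3: (p1, p10, p15) → 79.5764
  f4: (p4, p10, p15) → 59.4282
  f5: (p4, p18, p10) → 24.4060
  f6: (p6, p18, p7) → 16.7558
  f7: (p2, p0, p7) → 35.6692
  f8: (p2, p6, p7) → 18.7002
  f9: (p3, p4, p15) → 46.9129
  f10: (p3, p4, p18) → 56.4509
  f11: (p17, p2, p16) → 33.6482
  f12: (p17, p2, p0) → 24.0611
  f13: (p17, p16, p15) → 52.5596
  f14: (p8, p2, p6) → 41.3018
  f15: (p8, p18, p10) → 66.1472
  f16: (p8, p6, p18) → 25.2883
  f17: (p8, p1, p10) → 45.9314
  f18: (p8, p1, p16) → 30.2477
  f19: (p8, p2, p16) → 50.0057
  f20: (p12, p0, p18) → 32.4287
  f21: (p12, p3, p18) → 68.4300
  f22: (p12, p3, p15) → 34.1899
  f23: (p12, p17, p15) → 43.5558
  f24: (p12, p17, p0) → 11.0938
Σ area = 986.837

Check V−E+F: 14 − 36 + 24 = 2.

facets=24 area=986.837


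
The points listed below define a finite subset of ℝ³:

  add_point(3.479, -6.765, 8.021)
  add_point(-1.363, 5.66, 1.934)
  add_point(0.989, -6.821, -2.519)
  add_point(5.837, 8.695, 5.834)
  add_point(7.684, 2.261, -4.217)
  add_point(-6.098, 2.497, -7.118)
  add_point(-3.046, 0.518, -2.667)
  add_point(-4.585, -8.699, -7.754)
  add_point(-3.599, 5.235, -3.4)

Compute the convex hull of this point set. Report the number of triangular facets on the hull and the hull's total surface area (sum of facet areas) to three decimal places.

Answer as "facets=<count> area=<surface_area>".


facets=12 area=651.890

Points on the hull: [0, 1, 2, 3, 4, 5, 7, 8] (8 of 9).

Triangle areas on the boundary:
  f1: (p7, p4, p5) → 78.9575
  f2: (p0, p7, p5) → 100.3613
  f3: (p3, p0, p4) → 88.0555
  f4: (p2, p7, p4) → 38.7397
  f5: (p2, p0, p4) → 61.7859
  f6: (p2, p0, p7) → 24.9458
  f7: (p8, p4, p5) → 29.5037
  f8: (p8, p3, p4) → 66.3897
  f9: (p1, p3, p0) → 63.1473
  f10: (p1, p8, p3) → 16.6298
  f11: (p1, p0, p5) → 75.9513
  f12: (p1, p8, p5) → 7.4229
Σ area = 651.890

Euler: V−E+F = 8−18+12 = 2.


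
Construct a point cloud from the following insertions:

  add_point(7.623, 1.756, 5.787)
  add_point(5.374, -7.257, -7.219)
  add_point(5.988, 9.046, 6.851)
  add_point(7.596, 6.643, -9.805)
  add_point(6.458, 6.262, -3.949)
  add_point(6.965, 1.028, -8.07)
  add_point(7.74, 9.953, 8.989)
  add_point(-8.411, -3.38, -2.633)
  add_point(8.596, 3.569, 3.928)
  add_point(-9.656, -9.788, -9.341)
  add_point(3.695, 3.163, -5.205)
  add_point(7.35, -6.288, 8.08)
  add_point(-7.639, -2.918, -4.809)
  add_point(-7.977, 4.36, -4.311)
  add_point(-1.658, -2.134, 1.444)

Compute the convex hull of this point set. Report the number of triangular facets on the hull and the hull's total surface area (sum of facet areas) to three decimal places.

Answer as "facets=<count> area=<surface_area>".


Extreme-point indices: [1, 3, 5, 6, 7, 8, 9, 11, 13] — 9 of 15 on the boundary.

Per-facet area ½‖(b−a)×(c−a)‖:
  f1: (p3, p6, p8) → 52.3285
  f2: (p11, p6, p8) → 39.0900
  f3: (p13, p3, p9) → 124.9945
  f4: (p13, p3, p6) → 152.0528
  f5: (p1, p3, p9) → 105.5065
  f6: (p1, p11, p9) → 114.4544
  f7: (p5, p3, p8) → 36.4597
  f8: (p5, p11, p8) → 65.6348
  f9: (p5, p1, p3) → 5.2621
  f10: (p5, p1, p11) → 65.5227
  f11: (p7, p11, p6) → 156.0505
  f12: (p7, p13, p6) → 83.4635
  f13: (p7, p11, p9) → 82.5402
  f14: (p7, p13, p9) → 31.6222
Σ area = 1114.983

Euler characteristic 9−21+14 = 2 ✓

facets=14 area=1114.983


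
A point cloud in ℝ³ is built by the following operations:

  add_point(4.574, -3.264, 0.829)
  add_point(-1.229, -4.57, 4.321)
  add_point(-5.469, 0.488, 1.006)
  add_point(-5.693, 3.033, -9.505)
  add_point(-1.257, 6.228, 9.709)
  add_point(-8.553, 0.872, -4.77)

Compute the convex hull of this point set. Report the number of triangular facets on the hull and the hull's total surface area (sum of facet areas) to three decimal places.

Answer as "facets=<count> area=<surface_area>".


facets=8 area=368.026

Extreme-point indices: [0, 1, 2, 3, 4, 5] — 6 of 6 on the boundary.

Triangle areas on the boundary:
  f1: (p1, p4, p0) → 41.5464
  f2: (p3, p4, p5) → 47.3782
  f3: (p3, p4, p0) → 112.1805
  f4: (p3, p1, p5) → 34.2961
  f5: (p3, p1, p0) → 54.1958
  f6: (p2, p4, p5) → 20.6853
  f7: (p2, p1, p5) → 17.1718
  f8: (p2, p1, p4) → 40.5721
Σ area = 368.026

Euler characteristic 6−12+8 = 2 ✓


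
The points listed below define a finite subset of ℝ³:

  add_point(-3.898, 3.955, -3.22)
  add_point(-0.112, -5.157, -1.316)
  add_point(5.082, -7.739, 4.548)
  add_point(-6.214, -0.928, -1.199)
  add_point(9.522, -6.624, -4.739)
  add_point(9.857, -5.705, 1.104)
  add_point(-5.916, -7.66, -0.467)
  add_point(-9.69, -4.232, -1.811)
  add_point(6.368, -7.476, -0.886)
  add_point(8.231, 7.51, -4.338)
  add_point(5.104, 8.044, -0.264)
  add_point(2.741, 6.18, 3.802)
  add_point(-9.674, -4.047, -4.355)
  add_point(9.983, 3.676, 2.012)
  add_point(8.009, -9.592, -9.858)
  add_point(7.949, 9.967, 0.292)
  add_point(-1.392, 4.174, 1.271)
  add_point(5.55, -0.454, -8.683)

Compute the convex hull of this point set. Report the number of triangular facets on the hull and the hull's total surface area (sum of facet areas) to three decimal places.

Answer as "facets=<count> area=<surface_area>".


Extreme-point indices: [0, 2, 4, 5, 6, 7, 9, 11, 12, 13, 14, 15, 16, 17] — 14 of 18 on the boundary.

Triangle areas on the boundary:
  f1: (p6, p2, p7) → 20.6644
  f2: (p6, p2, p14) → 87.2982
  f3: (p5, p2, p13) → 28.1645
  f4: (p5, p2, p14) → 35.1391
  f5: (p11, p2, p7) → 107.6571
  f6: (p11, p2, p13) → 49.5552
  f7: (p17, p9, p14) → 27.6387
  f8: (p4, p5, p13) → 27.0326
  f9: (p4, p5, p14) → 7.2567
  f10: (p4, p9, p13) → 46.9184
  f11: (p4, p9, p14) → 37.9207
  f12: (p0, p17, p9) → 53.0928
  f13: (p15, p9, p13) → 17.4707
  f14: (p15, p11, p13) → 23.1246
  f15: (p15, p0, p9) → 33.3019
  f16: (p15, p0, p11) → 35.1854
  f17: (p12, p17, p14) → 77.2305
  f18: (p12, p6, p7) → 6.4214
  f19: (p12, p6, p14) → 53.7791
  f20: (p12, p0, p7) → 12.6525
  f21: (p12, p0, p17) → 58.0967
  f22: (p16, p11, p7) → 12.4857
  f23: (p16, p0, p7) → 25.5829
  f24: (p16, p0, p11) → 7.7098
Σ area = 891.380

Euler characteristic 14−36+24 = 2 ✓

facets=24 area=891.380


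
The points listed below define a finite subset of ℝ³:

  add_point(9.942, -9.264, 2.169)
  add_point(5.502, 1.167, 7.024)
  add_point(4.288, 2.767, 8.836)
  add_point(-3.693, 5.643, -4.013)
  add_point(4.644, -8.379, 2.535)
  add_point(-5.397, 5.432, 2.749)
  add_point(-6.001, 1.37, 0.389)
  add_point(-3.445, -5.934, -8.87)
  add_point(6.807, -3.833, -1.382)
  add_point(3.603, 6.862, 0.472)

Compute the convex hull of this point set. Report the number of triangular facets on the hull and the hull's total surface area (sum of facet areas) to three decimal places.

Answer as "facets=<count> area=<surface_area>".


facets=16 area=638.088

Extreme-point indices: [0, 1, 2, 3, 4, 5, 6, 7, 8, 9] — 10 of 10 on the boundary.

Per-facet area ½‖(b−a)×(c−a)‖:
  f1: (p3, p7, p6) → 38.7855
  f2: (p3, p7, p9) → 51.5695
  f3: (p8, p9, p0) → 26.7587
  f4: (p8, p7, p0) → 39.8762
  f5: (p8, p7, p9) → 72.7963
  f6: (p4, p2, p6) → 79.2975
  f7: (p4, p2, p0) → 33.7562
  f8: (p4, p7, p6) → 78.8043
  f9: (p4, p7, p0) → 32.2951
  f10: (p1, p9, p0) → 51.7503
  f11: (p1, p2, p0) → 6.3142
  f12: (p1, p2, p9) → 12.0168
  f13: (p5, p2, p9) → 42.8431
  f14: (p5, p3, p9) → 28.8584
  f15: (p5, p2, p6) → 27.4167
  f16: (p5, p3, p6) → 14.9492
Σ area = 638.088

Euler: V−E+F = 10−24+16 = 2.


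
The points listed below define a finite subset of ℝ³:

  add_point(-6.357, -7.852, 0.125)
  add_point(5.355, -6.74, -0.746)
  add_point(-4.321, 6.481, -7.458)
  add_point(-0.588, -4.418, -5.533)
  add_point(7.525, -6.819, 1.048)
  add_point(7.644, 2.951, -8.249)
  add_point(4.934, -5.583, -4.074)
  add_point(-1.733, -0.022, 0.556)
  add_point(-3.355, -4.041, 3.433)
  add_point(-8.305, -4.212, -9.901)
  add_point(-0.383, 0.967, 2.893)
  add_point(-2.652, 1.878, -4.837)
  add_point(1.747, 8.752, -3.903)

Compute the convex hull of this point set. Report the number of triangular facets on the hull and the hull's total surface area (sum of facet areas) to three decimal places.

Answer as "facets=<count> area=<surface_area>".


Hull vertices (10/13): indices [0, 1, 2, 4, 5, 6, 8, 9, 10, 12].

Triangle areas on the boundary:
  f1: (p4, p12, p5) → 62.5302
  f2: (p2, p5, p9) → 72.8253
  f3: (p2, p12, p5) → 34.3420
  f4: (p6, p5, p9) → 71.7715
  f5: (p6, p4, p5) → 26.1937
  f6: (p0, p4, p8) → 32.9483
  f7: (p0, p2, p9) → 63.1776
  f8: (p0, p2, p8) → 44.5467
  f9: (p0, p6, p9) → 64.9261
  f10: (p10, p4, p12) → 57.2595
  f11: (p10, p4, p8) → 32.0895
  f12: (p10, p2, p12) → 38.8549
  f13: (p10, p2, p8) → 34.5432
  f14: (p1, p6, p4) → 3.5791
  f15: (p1, p0, p4) → 11.6117
  f16: (p1, p0, p6) → 20.9270
Σ area = 672.126

Euler characteristic 10−24+16 = 2 ✓

facets=16 area=672.126


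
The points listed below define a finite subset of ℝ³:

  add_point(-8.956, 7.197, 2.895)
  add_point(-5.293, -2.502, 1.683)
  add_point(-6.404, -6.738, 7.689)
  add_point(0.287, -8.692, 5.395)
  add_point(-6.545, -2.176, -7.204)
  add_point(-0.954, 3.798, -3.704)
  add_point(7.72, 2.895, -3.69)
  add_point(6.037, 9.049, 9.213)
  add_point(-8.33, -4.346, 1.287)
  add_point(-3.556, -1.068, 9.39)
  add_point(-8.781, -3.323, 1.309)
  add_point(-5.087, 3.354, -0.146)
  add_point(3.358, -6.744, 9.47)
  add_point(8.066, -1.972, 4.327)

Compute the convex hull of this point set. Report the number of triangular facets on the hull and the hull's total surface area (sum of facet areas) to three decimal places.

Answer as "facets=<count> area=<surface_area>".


Extreme-point indices: [0, 2, 3, 4, 5, 6, 7, 8, 9, 10, 12, 13] — 12 of 14 on the boundary.

Area of each hull facet:
  f1: (p6, p3, p13) → 44.4966
  f2: (p6, p4, p3) → 109.6135
  f3: (p7, p6, p13) → 56.8629
  f4: (p8, p4, p3) → 44.6191
  f5: (p5, p4, p0) → 48.5624
  f6: (p5, p6, p4) → 32.2541
  f7: (p5, p7, p0) → 81.7949
  f8: (p5, p7, p6) → 61.9652
  f9: (p9, p7, p0) → 80.7215
  f10: (p12, p3, p13) → 23.0314
  f11: (p12, p7, p13) → 50.8632
  f12: (p12, p9, p7) → 62.2074
  f13: (p10, p4, p0) → 47.2138
  f14: (p10, p8, p4) → 4.9627
  f15: (p2, p8, p3) → 26.0129
  f16: (p2, p12, p3) → 19.6962
  f17: (p2, p12, p9) → 28.7261
  f18: (p2, p10, p8) → 3.6388
  f19: (p2, p9, p0) → 37.4466
  f20: (p2, p10, p0) → 38.3432
Σ area = 903.032

Check V−E+F: 12 − 30 + 20 = 2.

facets=20 area=903.032
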